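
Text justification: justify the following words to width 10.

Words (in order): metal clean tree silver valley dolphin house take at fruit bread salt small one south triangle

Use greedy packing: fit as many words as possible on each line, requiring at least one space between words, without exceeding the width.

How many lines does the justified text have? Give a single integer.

Line 1: ['metal'] (min_width=5, slack=5)
Line 2: ['clean', 'tree'] (min_width=10, slack=0)
Line 3: ['silver'] (min_width=6, slack=4)
Line 4: ['valley'] (min_width=6, slack=4)
Line 5: ['dolphin'] (min_width=7, slack=3)
Line 6: ['house', 'take'] (min_width=10, slack=0)
Line 7: ['at', 'fruit'] (min_width=8, slack=2)
Line 8: ['bread', 'salt'] (min_width=10, slack=0)
Line 9: ['small', 'one'] (min_width=9, slack=1)
Line 10: ['south'] (min_width=5, slack=5)
Line 11: ['triangle'] (min_width=8, slack=2)
Total lines: 11

Answer: 11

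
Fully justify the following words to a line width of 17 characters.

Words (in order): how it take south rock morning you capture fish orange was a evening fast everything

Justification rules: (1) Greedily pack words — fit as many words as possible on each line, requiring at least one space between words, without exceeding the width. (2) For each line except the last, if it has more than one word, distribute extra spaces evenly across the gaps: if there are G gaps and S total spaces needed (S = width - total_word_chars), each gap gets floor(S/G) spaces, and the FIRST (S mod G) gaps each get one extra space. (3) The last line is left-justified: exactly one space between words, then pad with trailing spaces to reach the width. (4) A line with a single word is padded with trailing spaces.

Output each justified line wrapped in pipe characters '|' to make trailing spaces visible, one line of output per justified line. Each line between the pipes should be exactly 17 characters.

Answer: |how it take south|
|rock  morning you|
|capture      fish|
|orange    was   a|
|evening      fast|
|everything       |

Derivation:
Line 1: ['how', 'it', 'take', 'south'] (min_width=17, slack=0)
Line 2: ['rock', 'morning', 'you'] (min_width=16, slack=1)
Line 3: ['capture', 'fish'] (min_width=12, slack=5)
Line 4: ['orange', 'was', 'a'] (min_width=12, slack=5)
Line 5: ['evening', 'fast'] (min_width=12, slack=5)
Line 6: ['everything'] (min_width=10, slack=7)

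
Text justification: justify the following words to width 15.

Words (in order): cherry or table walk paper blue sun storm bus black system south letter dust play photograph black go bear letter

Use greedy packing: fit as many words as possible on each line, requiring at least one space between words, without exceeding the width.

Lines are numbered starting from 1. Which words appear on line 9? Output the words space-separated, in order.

Line 1: ['cherry', 'or', 'table'] (min_width=15, slack=0)
Line 2: ['walk', 'paper', 'blue'] (min_width=15, slack=0)
Line 3: ['sun', 'storm', 'bus'] (min_width=13, slack=2)
Line 4: ['black', 'system'] (min_width=12, slack=3)
Line 5: ['south', 'letter'] (min_width=12, slack=3)
Line 6: ['dust', 'play'] (min_width=9, slack=6)
Line 7: ['photograph'] (min_width=10, slack=5)
Line 8: ['black', 'go', 'bear'] (min_width=13, slack=2)
Line 9: ['letter'] (min_width=6, slack=9)

Answer: letter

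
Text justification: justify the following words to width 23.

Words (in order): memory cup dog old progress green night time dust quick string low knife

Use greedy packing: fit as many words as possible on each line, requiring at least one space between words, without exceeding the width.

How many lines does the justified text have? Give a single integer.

Answer: 4

Derivation:
Line 1: ['memory', 'cup', 'dog', 'old'] (min_width=18, slack=5)
Line 2: ['progress', 'green', 'night'] (min_width=20, slack=3)
Line 3: ['time', 'dust', 'quick', 'string'] (min_width=22, slack=1)
Line 4: ['low', 'knife'] (min_width=9, slack=14)
Total lines: 4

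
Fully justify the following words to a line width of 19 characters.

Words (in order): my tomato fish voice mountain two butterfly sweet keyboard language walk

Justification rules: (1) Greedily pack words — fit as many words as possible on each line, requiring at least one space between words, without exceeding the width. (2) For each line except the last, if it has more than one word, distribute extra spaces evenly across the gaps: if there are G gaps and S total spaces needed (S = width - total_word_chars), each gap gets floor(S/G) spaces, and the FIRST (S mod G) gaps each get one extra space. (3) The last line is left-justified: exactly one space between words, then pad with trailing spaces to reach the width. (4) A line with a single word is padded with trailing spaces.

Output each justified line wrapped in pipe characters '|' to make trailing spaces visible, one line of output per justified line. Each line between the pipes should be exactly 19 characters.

Answer: |my    tomato   fish|
|voice  mountain two|
|butterfly     sweet|
|keyboard   language|
|walk               |

Derivation:
Line 1: ['my', 'tomato', 'fish'] (min_width=14, slack=5)
Line 2: ['voice', 'mountain', 'two'] (min_width=18, slack=1)
Line 3: ['butterfly', 'sweet'] (min_width=15, slack=4)
Line 4: ['keyboard', 'language'] (min_width=17, slack=2)
Line 5: ['walk'] (min_width=4, slack=15)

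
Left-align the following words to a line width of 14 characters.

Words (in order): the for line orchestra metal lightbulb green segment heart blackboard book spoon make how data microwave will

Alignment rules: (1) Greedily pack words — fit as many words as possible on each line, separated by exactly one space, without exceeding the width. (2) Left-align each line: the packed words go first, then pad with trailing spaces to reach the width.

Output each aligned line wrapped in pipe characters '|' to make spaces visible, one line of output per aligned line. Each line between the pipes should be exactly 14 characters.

Line 1: ['the', 'for', 'line'] (min_width=12, slack=2)
Line 2: ['orchestra'] (min_width=9, slack=5)
Line 3: ['metal'] (min_width=5, slack=9)
Line 4: ['lightbulb'] (min_width=9, slack=5)
Line 5: ['green', 'segment'] (min_width=13, slack=1)
Line 6: ['heart'] (min_width=5, slack=9)
Line 7: ['blackboard'] (min_width=10, slack=4)
Line 8: ['book', 'spoon'] (min_width=10, slack=4)
Line 9: ['make', 'how', 'data'] (min_width=13, slack=1)
Line 10: ['microwave', 'will'] (min_width=14, slack=0)

Answer: |the for line  |
|orchestra     |
|metal         |
|lightbulb     |
|green segment |
|heart         |
|blackboard    |
|book spoon    |
|make how data |
|microwave will|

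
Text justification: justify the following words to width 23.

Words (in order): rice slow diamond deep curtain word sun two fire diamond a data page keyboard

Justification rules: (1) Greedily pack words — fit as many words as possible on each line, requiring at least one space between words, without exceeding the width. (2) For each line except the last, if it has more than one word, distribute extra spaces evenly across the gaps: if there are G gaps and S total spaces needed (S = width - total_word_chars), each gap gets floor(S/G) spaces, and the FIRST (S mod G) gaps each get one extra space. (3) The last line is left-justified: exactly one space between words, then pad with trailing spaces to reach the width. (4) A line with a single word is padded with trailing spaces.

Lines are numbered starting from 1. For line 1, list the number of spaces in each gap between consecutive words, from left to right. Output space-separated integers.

Answer: 2 1 1

Derivation:
Line 1: ['rice', 'slow', 'diamond', 'deep'] (min_width=22, slack=1)
Line 2: ['curtain', 'word', 'sun', 'two'] (min_width=20, slack=3)
Line 3: ['fire', 'diamond', 'a', 'data'] (min_width=19, slack=4)
Line 4: ['page', 'keyboard'] (min_width=13, slack=10)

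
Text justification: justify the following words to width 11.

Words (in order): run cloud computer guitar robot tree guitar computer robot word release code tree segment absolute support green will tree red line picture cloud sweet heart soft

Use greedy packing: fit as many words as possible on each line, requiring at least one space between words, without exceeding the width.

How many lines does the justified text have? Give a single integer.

Answer: 18

Derivation:
Line 1: ['run', 'cloud'] (min_width=9, slack=2)
Line 2: ['computer'] (min_width=8, slack=3)
Line 3: ['guitar'] (min_width=6, slack=5)
Line 4: ['robot', 'tree'] (min_width=10, slack=1)
Line 5: ['guitar'] (min_width=6, slack=5)
Line 6: ['computer'] (min_width=8, slack=3)
Line 7: ['robot', 'word'] (min_width=10, slack=1)
Line 8: ['release'] (min_width=7, slack=4)
Line 9: ['code', 'tree'] (min_width=9, slack=2)
Line 10: ['segment'] (min_width=7, slack=4)
Line 11: ['absolute'] (min_width=8, slack=3)
Line 12: ['support'] (min_width=7, slack=4)
Line 13: ['green', 'will'] (min_width=10, slack=1)
Line 14: ['tree', 'red'] (min_width=8, slack=3)
Line 15: ['line'] (min_width=4, slack=7)
Line 16: ['picture'] (min_width=7, slack=4)
Line 17: ['cloud', 'sweet'] (min_width=11, slack=0)
Line 18: ['heart', 'soft'] (min_width=10, slack=1)
Total lines: 18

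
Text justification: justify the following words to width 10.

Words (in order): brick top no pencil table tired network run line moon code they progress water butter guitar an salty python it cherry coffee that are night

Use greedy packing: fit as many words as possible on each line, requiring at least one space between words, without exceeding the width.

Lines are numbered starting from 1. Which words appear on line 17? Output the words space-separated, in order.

Answer: that are

Derivation:
Line 1: ['brick', 'top'] (min_width=9, slack=1)
Line 2: ['no', 'pencil'] (min_width=9, slack=1)
Line 3: ['table'] (min_width=5, slack=5)
Line 4: ['tired'] (min_width=5, slack=5)
Line 5: ['network'] (min_width=7, slack=3)
Line 6: ['run', 'line'] (min_width=8, slack=2)
Line 7: ['moon', 'code'] (min_width=9, slack=1)
Line 8: ['they'] (min_width=4, slack=6)
Line 9: ['progress'] (min_width=8, slack=2)
Line 10: ['water'] (min_width=5, slack=5)
Line 11: ['butter'] (min_width=6, slack=4)
Line 12: ['guitar', 'an'] (min_width=9, slack=1)
Line 13: ['salty'] (min_width=5, slack=5)
Line 14: ['python', 'it'] (min_width=9, slack=1)
Line 15: ['cherry'] (min_width=6, slack=4)
Line 16: ['coffee'] (min_width=6, slack=4)
Line 17: ['that', 'are'] (min_width=8, slack=2)
Line 18: ['night'] (min_width=5, slack=5)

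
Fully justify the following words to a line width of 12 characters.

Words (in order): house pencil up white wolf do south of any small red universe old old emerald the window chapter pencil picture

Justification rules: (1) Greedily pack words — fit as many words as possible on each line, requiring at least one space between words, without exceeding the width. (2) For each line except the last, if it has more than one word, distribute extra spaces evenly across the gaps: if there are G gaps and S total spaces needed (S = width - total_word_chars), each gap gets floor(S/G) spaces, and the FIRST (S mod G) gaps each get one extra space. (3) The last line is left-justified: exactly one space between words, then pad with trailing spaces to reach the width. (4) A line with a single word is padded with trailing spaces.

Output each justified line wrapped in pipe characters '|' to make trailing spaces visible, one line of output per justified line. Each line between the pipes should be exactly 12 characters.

Answer: |house pencil|
|up     white|
|wolf      do|
|south of any|
|small    red|
|universe old|
|old  emerald|
|the   window|
|chapter     |
|pencil      |
|picture     |

Derivation:
Line 1: ['house', 'pencil'] (min_width=12, slack=0)
Line 2: ['up', 'white'] (min_width=8, slack=4)
Line 3: ['wolf', 'do'] (min_width=7, slack=5)
Line 4: ['south', 'of', 'any'] (min_width=12, slack=0)
Line 5: ['small', 'red'] (min_width=9, slack=3)
Line 6: ['universe', 'old'] (min_width=12, slack=0)
Line 7: ['old', 'emerald'] (min_width=11, slack=1)
Line 8: ['the', 'window'] (min_width=10, slack=2)
Line 9: ['chapter'] (min_width=7, slack=5)
Line 10: ['pencil'] (min_width=6, slack=6)
Line 11: ['picture'] (min_width=7, slack=5)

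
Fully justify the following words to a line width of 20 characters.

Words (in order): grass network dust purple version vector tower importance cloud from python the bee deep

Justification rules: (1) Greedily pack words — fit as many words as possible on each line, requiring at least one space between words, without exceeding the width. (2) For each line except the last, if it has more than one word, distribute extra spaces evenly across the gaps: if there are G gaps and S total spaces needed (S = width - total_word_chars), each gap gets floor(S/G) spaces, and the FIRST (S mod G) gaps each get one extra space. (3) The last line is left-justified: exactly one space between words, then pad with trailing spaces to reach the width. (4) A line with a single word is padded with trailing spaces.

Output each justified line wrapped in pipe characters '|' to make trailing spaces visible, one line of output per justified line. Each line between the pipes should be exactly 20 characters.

Answer: |grass  network  dust|
|purple       version|
|vector         tower|
|importance     cloud|
|from  python the bee|
|deep                |

Derivation:
Line 1: ['grass', 'network', 'dust'] (min_width=18, slack=2)
Line 2: ['purple', 'version'] (min_width=14, slack=6)
Line 3: ['vector', 'tower'] (min_width=12, slack=8)
Line 4: ['importance', 'cloud'] (min_width=16, slack=4)
Line 5: ['from', 'python', 'the', 'bee'] (min_width=19, slack=1)
Line 6: ['deep'] (min_width=4, slack=16)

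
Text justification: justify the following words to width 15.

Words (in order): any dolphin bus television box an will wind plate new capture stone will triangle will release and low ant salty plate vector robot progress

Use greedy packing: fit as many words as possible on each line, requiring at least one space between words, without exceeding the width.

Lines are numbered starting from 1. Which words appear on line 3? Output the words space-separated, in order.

Answer: an will wind

Derivation:
Line 1: ['any', 'dolphin', 'bus'] (min_width=15, slack=0)
Line 2: ['television', 'box'] (min_width=14, slack=1)
Line 3: ['an', 'will', 'wind'] (min_width=12, slack=3)
Line 4: ['plate', 'new'] (min_width=9, slack=6)
Line 5: ['capture', 'stone'] (min_width=13, slack=2)
Line 6: ['will', 'triangle'] (min_width=13, slack=2)
Line 7: ['will', 'release'] (min_width=12, slack=3)
Line 8: ['and', 'low', 'ant'] (min_width=11, slack=4)
Line 9: ['salty', 'plate'] (min_width=11, slack=4)
Line 10: ['vector', 'robot'] (min_width=12, slack=3)
Line 11: ['progress'] (min_width=8, slack=7)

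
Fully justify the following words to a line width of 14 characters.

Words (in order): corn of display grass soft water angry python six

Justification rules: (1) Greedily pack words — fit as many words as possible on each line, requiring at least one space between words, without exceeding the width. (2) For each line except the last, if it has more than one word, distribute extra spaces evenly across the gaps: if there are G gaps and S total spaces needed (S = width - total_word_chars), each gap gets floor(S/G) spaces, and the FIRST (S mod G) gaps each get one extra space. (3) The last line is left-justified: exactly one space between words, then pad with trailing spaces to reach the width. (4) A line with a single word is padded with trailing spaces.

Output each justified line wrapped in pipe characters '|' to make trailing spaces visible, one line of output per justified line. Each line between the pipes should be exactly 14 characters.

Line 1: ['corn', 'of'] (min_width=7, slack=7)
Line 2: ['display', 'grass'] (min_width=13, slack=1)
Line 3: ['soft', 'water'] (min_width=10, slack=4)
Line 4: ['angry', 'python'] (min_width=12, slack=2)
Line 5: ['six'] (min_width=3, slack=11)

Answer: |corn        of|
|display  grass|
|soft     water|
|angry   python|
|six           |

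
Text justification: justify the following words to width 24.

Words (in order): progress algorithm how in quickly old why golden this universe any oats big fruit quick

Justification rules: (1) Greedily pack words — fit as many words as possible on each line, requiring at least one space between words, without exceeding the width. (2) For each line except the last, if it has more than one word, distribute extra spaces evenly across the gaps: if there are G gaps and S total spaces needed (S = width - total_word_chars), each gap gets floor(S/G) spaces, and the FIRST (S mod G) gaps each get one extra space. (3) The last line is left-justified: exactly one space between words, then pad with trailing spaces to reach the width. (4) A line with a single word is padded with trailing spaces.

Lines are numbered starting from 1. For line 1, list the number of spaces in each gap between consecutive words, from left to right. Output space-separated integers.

Line 1: ['progress', 'algorithm', 'how'] (min_width=22, slack=2)
Line 2: ['in', 'quickly', 'old', 'why'] (min_width=18, slack=6)
Line 3: ['golden', 'this', 'universe', 'any'] (min_width=24, slack=0)
Line 4: ['oats', 'big', 'fruit', 'quick'] (min_width=20, slack=4)

Answer: 2 2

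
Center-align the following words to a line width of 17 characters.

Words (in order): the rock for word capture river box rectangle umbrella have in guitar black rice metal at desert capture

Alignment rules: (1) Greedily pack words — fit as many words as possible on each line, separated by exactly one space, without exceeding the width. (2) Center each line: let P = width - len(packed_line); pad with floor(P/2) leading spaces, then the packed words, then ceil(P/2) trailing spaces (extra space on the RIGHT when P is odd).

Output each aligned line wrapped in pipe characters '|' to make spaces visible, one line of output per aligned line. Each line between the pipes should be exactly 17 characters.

Line 1: ['the', 'rock', 'for', 'word'] (min_width=17, slack=0)
Line 2: ['capture', 'river', 'box'] (min_width=17, slack=0)
Line 3: ['rectangle'] (min_width=9, slack=8)
Line 4: ['umbrella', 'have', 'in'] (min_width=16, slack=1)
Line 5: ['guitar', 'black', 'rice'] (min_width=17, slack=0)
Line 6: ['metal', 'at', 'desert'] (min_width=15, slack=2)
Line 7: ['capture'] (min_width=7, slack=10)

Answer: |the rock for word|
|capture river box|
|    rectangle    |
|umbrella have in |
|guitar black rice|
| metal at desert |
|     capture     |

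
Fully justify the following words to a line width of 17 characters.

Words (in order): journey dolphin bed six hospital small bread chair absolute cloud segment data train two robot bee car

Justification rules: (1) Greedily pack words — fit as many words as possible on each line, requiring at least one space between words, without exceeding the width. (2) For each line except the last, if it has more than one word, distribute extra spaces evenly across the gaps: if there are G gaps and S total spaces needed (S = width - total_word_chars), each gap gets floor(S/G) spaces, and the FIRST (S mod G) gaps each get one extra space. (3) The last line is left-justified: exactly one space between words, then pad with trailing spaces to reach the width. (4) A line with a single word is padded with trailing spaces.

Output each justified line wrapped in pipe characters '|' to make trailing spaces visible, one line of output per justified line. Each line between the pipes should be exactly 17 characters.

Answer: |journey   dolphin|
|bed  six hospital|
|small bread chair|
|absolute    cloud|
|segment      data|
|train  two  robot|
|bee car          |

Derivation:
Line 1: ['journey', 'dolphin'] (min_width=15, slack=2)
Line 2: ['bed', 'six', 'hospital'] (min_width=16, slack=1)
Line 3: ['small', 'bread', 'chair'] (min_width=17, slack=0)
Line 4: ['absolute', 'cloud'] (min_width=14, slack=3)
Line 5: ['segment', 'data'] (min_width=12, slack=5)
Line 6: ['train', 'two', 'robot'] (min_width=15, slack=2)
Line 7: ['bee', 'car'] (min_width=7, slack=10)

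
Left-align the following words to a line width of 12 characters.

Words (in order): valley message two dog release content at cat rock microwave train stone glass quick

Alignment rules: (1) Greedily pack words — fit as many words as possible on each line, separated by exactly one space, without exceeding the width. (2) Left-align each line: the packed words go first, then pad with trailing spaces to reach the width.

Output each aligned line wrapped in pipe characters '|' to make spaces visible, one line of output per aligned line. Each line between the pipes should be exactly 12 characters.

Line 1: ['valley'] (min_width=6, slack=6)
Line 2: ['message', 'two'] (min_width=11, slack=1)
Line 3: ['dog', 'release'] (min_width=11, slack=1)
Line 4: ['content', 'at'] (min_width=10, slack=2)
Line 5: ['cat', 'rock'] (min_width=8, slack=4)
Line 6: ['microwave'] (min_width=9, slack=3)
Line 7: ['train', 'stone'] (min_width=11, slack=1)
Line 8: ['glass', 'quick'] (min_width=11, slack=1)

Answer: |valley      |
|message two |
|dog release |
|content at  |
|cat rock    |
|microwave   |
|train stone |
|glass quick |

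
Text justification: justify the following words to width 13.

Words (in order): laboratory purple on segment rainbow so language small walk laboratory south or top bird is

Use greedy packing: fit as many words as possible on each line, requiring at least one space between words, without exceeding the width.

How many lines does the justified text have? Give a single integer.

Line 1: ['laboratory'] (min_width=10, slack=3)
Line 2: ['purple', 'on'] (min_width=9, slack=4)
Line 3: ['segment'] (min_width=7, slack=6)
Line 4: ['rainbow', 'so'] (min_width=10, slack=3)
Line 5: ['language'] (min_width=8, slack=5)
Line 6: ['small', 'walk'] (min_width=10, slack=3)
Line 7: ['laboratory'] (min_width=10, slack=3)
Line 8: ['south', 'or', 'top'] (min_width=12, slack=1)
Line 9: ['bird', 'is'] (min_width=7, slack=6)
Total lines: 9

Answer: 9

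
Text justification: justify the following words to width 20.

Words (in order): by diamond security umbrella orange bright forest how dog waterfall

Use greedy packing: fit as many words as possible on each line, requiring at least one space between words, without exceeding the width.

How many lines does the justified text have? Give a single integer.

Line 1: ['by', 'diamond', 'security'] (min_width=19, slack=1)
Line 2: ['umbrella', 'orange'] (min_width=15, slack=5)
Line 3: ['bright', 'forest', 'how'] (min_width=17, slack=3)
Line 4: ['dog', 'waterfall'] (min_width=13, slack=7)
Total lines: 4

Answer: 4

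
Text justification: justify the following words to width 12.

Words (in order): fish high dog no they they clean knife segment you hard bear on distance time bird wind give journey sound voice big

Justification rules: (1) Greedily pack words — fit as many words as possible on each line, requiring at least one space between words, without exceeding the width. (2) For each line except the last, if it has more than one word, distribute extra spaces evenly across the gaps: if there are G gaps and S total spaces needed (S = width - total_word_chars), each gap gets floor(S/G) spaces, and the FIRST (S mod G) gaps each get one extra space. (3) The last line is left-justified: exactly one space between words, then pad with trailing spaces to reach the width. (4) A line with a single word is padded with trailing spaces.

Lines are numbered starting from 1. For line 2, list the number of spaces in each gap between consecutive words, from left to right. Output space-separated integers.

Answer: 2 1

Derivation:
Line 1: ['fish', 'high'] (min_width=9, slack=3)
Line 2: ['dog', 'no', 'they'] (min_width=11, slack=1)
Line 3: ['they', 'clean'] (min_width=10, slack=2)
Line 4: ['knife'] (min_width=5, slack=7)
Line 5: ['segment', 'you'] (min_width=11, slack=1)
Line 6: ['hard', 'bear', 'on'] (min_width=12, slack=0)
Line 7: ['distance'] (min_width=8, slack=4)
Line 8: ['time', 'bird'] (min_width=9, slack=3)
Line 9: ['wind', 'give'] (min_width=9, slack=3)
Line 10: ['journey'] (min_width=7, slack=5)
Line 11: ['sound', 'voice'] (min_width=11, slack=1)
Line 12: ['big'] (min_width=3, slack=9)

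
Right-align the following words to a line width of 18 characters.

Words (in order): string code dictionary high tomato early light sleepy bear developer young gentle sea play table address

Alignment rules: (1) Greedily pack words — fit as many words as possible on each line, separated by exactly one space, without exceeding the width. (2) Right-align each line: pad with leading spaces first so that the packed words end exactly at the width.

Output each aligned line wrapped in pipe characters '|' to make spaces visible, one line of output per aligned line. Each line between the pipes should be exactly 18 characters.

Line 1: ['string', 'code'] (min_width=11, slack=7)
Line 2: ['dictionary', 'high'] (min_width=15, slack=3)
Line 3: ['tomato', 'early', 'light'] (min_width=18, slack=0)
Line 4: ['sleepy', 'bear'] (min_width=11, slack=7)
Line 5: ['developer', 'young'] (min_width=15, slack=3)
Line 6: ['gentle', 'sea', 'play'] (min_width=15, slack=3)
Line 7: ['table', 'address'] (min_width=13, slack=5)

Answer: |       string code|
|   dictionary high|
|tomato early light|
|       sleepy bear|
|   developer young|
|   gentle sea play|
|     table address|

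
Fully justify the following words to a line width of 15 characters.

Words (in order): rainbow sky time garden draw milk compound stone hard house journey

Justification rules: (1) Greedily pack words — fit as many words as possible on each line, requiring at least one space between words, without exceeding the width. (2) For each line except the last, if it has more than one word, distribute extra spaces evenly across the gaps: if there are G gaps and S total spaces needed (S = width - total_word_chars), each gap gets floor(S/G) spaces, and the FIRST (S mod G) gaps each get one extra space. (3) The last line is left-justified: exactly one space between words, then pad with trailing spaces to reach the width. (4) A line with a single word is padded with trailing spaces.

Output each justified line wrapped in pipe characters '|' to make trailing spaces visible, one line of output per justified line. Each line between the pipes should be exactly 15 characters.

Answer: |rainbow     sky|
|time     garden|
|draw       milk|
|compound  stone|
|hard      house|
|journey        |

Derivation:
Line 1: ['rainbow', 'sky'] (min_width=11, slack=4)
Line 2: ['time', 'garden'] (min_width=11, slack=4)
Line 3: ['draw', 'milk'] (min_width=9, slack=6)
Line 4: ['compound', 'stone'] (min_width=14, slack=1)
Line 5: ['hard', 'house'] (min_width=10, slack=5)
Line 6: ['journey'] (min_width=7, slack=8)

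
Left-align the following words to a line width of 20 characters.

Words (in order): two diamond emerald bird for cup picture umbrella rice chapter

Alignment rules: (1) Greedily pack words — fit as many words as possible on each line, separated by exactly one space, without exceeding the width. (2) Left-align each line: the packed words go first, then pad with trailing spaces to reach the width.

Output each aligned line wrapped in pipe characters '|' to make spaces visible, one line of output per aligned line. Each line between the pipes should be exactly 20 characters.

Answer: |two diamond emerald |
|bird for cup picture|
|umbrella rice       |
|chapter             |

Derivation:
Line 1: ['two', 'diamond', 'emerald'] (min_width=19, slack=1)
Line 2: ['bird', 'for', 'cup', 'picture'] (min_width=20, slack=0)
Line 3: ['umbrella', 'rice'] (min_width=13, slack=7)
Line 4: ['chapter'] (min_width=7, slack=13)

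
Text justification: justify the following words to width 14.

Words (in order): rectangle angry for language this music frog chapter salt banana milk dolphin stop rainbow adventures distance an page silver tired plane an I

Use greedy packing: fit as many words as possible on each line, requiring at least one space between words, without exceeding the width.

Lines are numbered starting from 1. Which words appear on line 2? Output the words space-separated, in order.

Line 1: ['rectangle'] (min_width=9, slack=5)
Line 2: ['angry', 'for'] (min_width=9, slack=5)
Line 3: ['language', 'this'] (min_width=13, slack=1)
Line 4: ['music', 'frog'] (min_width=10, slack=4)
Line 5: ['chapter', 'salt'] (min_width=12, slack=2)
Line 6: ['banana', 'milk'] (min_width=11, slack=3)
Line 7: ['dolphin', 'stop'] (min_width=12, slack=2)
Line 8: ['rainbow'] (min_width=7, slack=7)
Line 9: ['adventures'] (min_width=10, slack=4)
Line 10: ['distance', 'an'] (min_width=11, slack=3)
Line 11: ['page', 'silver'] (min_width=11, slack=3)
Line 12: ['tired', 'plane', 'an'] (min_width=14, slack=0)
Line 13: ['I'] (min_width=1, slack=13)

Answer: angry for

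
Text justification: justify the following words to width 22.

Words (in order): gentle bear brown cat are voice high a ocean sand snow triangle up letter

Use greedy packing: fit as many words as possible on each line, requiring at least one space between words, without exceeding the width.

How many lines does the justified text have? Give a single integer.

Line 1: ['gentle', 'bear', 'brown', 'cat'] (min_width=21, slack=1)
Line 2: ['are', 'voice', 'high', 'a', 'ocean'] (min_width=22, slack=0)
Line 3: ['sand', 'snow', 'triangle', 'up'] (min_width=21, slack=1)
Line 4: ['letter'] (min_width=6, slack=16)
Total lines: 4

Answer: 4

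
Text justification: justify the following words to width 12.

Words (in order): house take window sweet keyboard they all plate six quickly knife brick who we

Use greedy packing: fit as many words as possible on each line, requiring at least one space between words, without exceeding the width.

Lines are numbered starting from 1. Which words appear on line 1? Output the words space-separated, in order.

Line 1: ['house', 'take'] (min_width=10, slack=2)
Line 2: ['window', 'sweet'] (min_width=12, slack=0)
Line 3: ['keyboard'] (min_width=8, slack=4)
Line 4: ['they', 'all'] (min_width=8, slack=4)
Line 5: ['plate', 'six'] (min_width=9, slack=3)
Line 6: ['quickly'] (min_width=7, slack=5)
Line 7: ['knife', 'brick'] (min_width=11, slack=1)
Line 8: ['who', 'we'] (min_width=6, slack=6)

Answer: house take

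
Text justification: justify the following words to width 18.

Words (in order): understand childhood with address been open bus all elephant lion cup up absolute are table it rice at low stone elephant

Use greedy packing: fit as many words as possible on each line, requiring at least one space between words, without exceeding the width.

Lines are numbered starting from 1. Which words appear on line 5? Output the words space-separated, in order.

Line 1: ['understand'] (min_width=10, slack=8)
Line 2: ['childhood', 'with'] (min_width=14, slack=4)
Line 3: ['address', 'been', 'open'] (min_width=17, slack=1)
Line 4: ['bus', 'all', 'elephant'] (min_width=16, slack=2)
Line 5: ['lion', 'cup', 'up'] (min_width=11, slack=7)
Line 6: ['absolute', 'are', 'table'] (min_width=18, slack=0)
Line 7: ['it', 'rice', 'at', 'low'] (min_width=14, slack=4)
Line 8: ['stone', 'elephant'] (min_width=14, slack=4)

Answer: lion cup up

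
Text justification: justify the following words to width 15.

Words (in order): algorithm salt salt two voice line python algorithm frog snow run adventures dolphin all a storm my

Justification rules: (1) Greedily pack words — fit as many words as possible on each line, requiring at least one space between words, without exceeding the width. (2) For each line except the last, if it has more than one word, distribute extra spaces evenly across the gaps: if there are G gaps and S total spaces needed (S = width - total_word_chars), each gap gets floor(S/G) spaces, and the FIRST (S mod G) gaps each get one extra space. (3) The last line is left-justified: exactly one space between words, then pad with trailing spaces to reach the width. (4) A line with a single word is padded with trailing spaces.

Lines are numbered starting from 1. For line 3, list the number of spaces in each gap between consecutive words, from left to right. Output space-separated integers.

Answer: 5

Derivation:
Line 1: ['algorithm', 'salt'] (min_width=14, slack=1)
Line 2: ['salt', 'two', 'voice'] (min_width=14, slack=1)
Line 3: ['line', 'python'] (min_width=11, slack=4)
Line 4: ['algorithm', 'frog'] (min_width=14, slack=1)
Line 5: ['snow', 'run'] (min_width=8, slack=7)
Line 6: ['adventures'] (min_width=10, slack=5)
Line 7: ['dolphin', 'all', 'a'] (min_width=13, slack=2)
Line 8: ['storm', 'my'] (min_width=8, slack=7)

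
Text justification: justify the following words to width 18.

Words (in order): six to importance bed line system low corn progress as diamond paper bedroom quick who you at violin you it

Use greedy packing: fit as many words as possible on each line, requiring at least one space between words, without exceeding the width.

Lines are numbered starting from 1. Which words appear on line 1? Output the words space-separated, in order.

Answer: six to importance

Derivation:
Line 1: ['six', 'to', 'importance'] (min_width=17, slack=1)
Line 2: ['bed', 'line', 'system'] (min_width=15, slack=3)
Line 3: ['low', 'corn', 'progress'] (min_width=17, slack=1)
Line 4: ['as', 'diamond', 'paper'] (min_width=16, slack=2)
Line 5: ['bedroom', 'quick', 'who'] (min_width=17, slack=1)
Line 6: ['you', 'at', 'violin', 'you'] (min_width=17, slack=1)
Line 7: ['it'] (min_width=2, slack=16)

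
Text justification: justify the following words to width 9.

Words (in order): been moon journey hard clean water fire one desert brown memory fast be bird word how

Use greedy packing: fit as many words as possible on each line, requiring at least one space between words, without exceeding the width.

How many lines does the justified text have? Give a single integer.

Line 1: ['been', 'moon'] (min_width=9, slack=0)
Line 2: ['journey'] (min_width=7, slack=2)
Line 3: ['hard'] (min_width=4, slack=5)
Line 4: ['clean'] (min_width=5, slack=4)
Line 5: ['water'] (min_width=5, slack=4)
Line 6: ['fire', 'one'] (min_width=8, slack=1)
Line 7: ['desert'] (min_width=6, slack=3)
Line 8: ['brown'] (min_width=5, slack=4)
Line 9: ['memory'] (min_width=6, slack=3)
Line 10: ['fast', 'be'] (min_width=7, slack=2)
Line 11: ['bird', 'word'] (min_width=9, slack=0)
Line 12: ['how'] (min_width=3, slack=6)
Total lines: 12

Answer: 12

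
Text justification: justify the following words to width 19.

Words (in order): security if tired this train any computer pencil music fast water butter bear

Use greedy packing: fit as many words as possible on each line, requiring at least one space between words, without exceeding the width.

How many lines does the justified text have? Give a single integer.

Answer: 5

Derivation:
Line 1: ['security', 'if', 'tired'] (min_width=17, slack=2)
Line 2: ['this', 'train', 'any'] (min_width=14, slack=5)
Line 3: ['computer', 'pencil'] (min_width=15, slack=4)
Line 4: ['music', 'fast', 'water'] (min_width=16, slack=3)
Line 5: ['butter', 'bear'] (min_width=11, slack=8)
Total lines: 5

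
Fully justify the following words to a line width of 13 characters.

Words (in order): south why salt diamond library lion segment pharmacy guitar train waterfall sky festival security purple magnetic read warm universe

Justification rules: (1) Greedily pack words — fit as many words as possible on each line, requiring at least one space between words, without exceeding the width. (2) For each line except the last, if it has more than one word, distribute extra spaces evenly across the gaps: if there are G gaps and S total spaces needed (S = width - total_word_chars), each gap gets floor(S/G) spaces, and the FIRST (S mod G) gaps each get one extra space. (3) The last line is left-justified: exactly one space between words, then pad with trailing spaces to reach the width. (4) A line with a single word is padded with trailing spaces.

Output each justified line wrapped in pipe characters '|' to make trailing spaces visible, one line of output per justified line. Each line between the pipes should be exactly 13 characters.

Answer: |south     why|
|salt  diamond|
|library  lion|
|segment      |
|pharmacy     |
|guitar  train|
|waterfall sky|
|festival     |
|security     |
|purple       |
|magnetic read|
|warm universe|

Derivation:
Line 1: ['south', 'why'] (min_width=9, slack=4)
Line 2: ['salt', 'diamond'] (min_width=12, slack=1)
Line 3: ['library', 'lion'] (min_width=12, slack=1)
Line 4: ['segment'] (min_width=7, slack=6)
Line 5: ['pharmacy'] (min_width=8, slack=5)
Line 6: ['guitar', 'train'] (min_width=12, slack=1)
Line 7: ['waterfall', 'sky'] (min_width=13, slack=0)
Line 8: ['festival'] (min_width=8, slack=5)
Line 9: ['security'] (min_width=8, slack=5)
Line 10: ['purple'] (min_width=6, slack=7)
Line 11: ['magnetic', 'read'] (min_width=13, slack=0)
Line 12: ['warm', 'universe'] (min_width=13, slack=0)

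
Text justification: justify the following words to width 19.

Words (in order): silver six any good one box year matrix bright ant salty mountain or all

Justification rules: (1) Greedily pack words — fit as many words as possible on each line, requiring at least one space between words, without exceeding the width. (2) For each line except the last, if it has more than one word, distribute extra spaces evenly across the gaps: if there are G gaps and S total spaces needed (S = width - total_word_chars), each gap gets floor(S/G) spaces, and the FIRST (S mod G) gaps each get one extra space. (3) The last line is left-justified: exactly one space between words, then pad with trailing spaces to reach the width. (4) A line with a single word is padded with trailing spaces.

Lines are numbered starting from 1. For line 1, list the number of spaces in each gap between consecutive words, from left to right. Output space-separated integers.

Answer: 1 1 1

Derivation:
Line 1: ['silver', 'six', 'any', 'good'] (min_width=19, slack=0)
Line 2: ['one', 'box', 'year', 'matrix'] (min_width=19, slack=0)
Line 3: ['bright', 'ant', 'salty'] (min_width=16, slack=3)
Line 4: ['mountain', 'or', 'all'] (min_width=15, slack=4)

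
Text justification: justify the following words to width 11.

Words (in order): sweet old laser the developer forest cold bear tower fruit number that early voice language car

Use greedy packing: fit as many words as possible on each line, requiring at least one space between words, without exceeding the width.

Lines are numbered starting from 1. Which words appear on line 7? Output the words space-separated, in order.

Line 1: ['sweet', 'old'] (min_width=9, slack=2)
Line 2: ['laser', 'the'] (min_width=9, slack=2)
Line 3: ['developer'] (min_width=9, slack=2)
Line 4: ['forest', 'cold'] (min_width=11, slack=0)
Line 5: ['bear', 'tower'] (min_width=10, slack=1)
Line 6: ['fruit'] (min_width=5, slack=6)
Line 7: ['number', 'that'] (min_width=11, slack=0)
Line 8: ['early', 'voice'] (min_width=11, slack=0)
Line 9: ['language'] (min_width=8, slack=3)
Line 10: ['car'] (min_width=3, slack=8)

Answer: number that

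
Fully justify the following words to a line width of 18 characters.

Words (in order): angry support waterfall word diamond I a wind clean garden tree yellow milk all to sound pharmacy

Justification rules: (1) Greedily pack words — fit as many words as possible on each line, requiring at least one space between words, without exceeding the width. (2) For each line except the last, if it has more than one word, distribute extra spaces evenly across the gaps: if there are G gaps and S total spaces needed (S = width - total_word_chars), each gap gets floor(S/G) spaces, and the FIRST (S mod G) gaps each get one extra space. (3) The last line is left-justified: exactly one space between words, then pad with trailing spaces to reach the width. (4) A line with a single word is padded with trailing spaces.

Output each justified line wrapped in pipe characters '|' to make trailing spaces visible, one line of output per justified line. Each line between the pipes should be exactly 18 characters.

Answer: |angry      support|
|waterfall     word|
|diamond  I  a wind|
|clean  garden tree|
|yellow milk all to|
|sound pharmacy    |

Derivation:
Line 1: ['angry', 'support'] (min_width=13, slack=5)
Line 2: ['waterfall', 'word'] (min_width=14, slack=4)
Line 3: ['diamond', 'I', 'a', 'wind'] (min_width=16, slack=2)
Line 4: ['clean', 'garden', 'tree'] (min_width=17, slack=1)
Line 5: ['yellow', 'milk', 'all', 'to'] (min_width=18, slack=0)
Line 6: ['sound', 'pharmacy'] (min_width=14, slack=4)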